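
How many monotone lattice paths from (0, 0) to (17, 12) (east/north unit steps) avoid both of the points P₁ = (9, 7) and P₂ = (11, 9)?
Number of paths = 28829775

Inclusion–exclusion. Total paths: C(29, 17) = 51895935. Through P₁: C(16, 9)·C(13, 8) = 14723280. Through P₂: C(20, 11)·C(9, 6) = 14108640. Since P₁ is strictly southwest of P₂, a monotone path through both must visit P₁ then P₂; paths through both = C(16, 9)·C(4, 2)·C(9, 6) = 5765760. Avoid both = 51895935 − 14723280 − 14108640 + 5765760 = 28829775.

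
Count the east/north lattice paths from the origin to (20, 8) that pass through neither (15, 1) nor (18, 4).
Number of paths = 2990508

Inclusion–exclusion. Total paths: C(28, 20) = 3108105. Through P₁: C(16, 15)·C(12, 5) = 12672. Through P₂: C(22, 18)·C(6, 2) = 109725. Since P₁ is strictly southwest of P₂, a monotone path through both must visit P₁ then P₂; paths through both = C(16, 15)·C(6, 3)·C(6, 2) = 4800. Avoid both = 3108105 − 12672 − 109725 + 4800 = 2990508.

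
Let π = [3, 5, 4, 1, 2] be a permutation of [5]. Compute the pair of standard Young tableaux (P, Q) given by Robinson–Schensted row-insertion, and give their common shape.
P = [1, 2] / [3, 4] / [5];  Q = [1, 2] / [3, 5] / [4];  common shape = (2, 2, 1)

Row-insert the values π_1, π_2, … into P one at a time, bumping the leftmost entry strictly greater than the inserted value down to the next row. The recording tableau Q records, in position (i, j), the step at which that cell was added to P.
  Insert 3 (step 1): P = [3];  Q = [1]
  Insert 5 (step 2): P = [3, 5];  Q = [1, 2]
  Insert 4 (step 3): P = [3, 4] / [5];  Q = [1, 2] / [3]
  Insert 1 (step 4): P = [1, 4] / [3] / [5];  Q = [1, 2] / [3] / [4]
  Insert 2 (step 5): P = [1, 2] / [3, 4] / [5];  Q = [1, 2] / [3, 5] / [4]
Final shape: (2, 2, 1).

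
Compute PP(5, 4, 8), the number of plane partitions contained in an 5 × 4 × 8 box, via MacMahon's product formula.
PP(5, 4, 8) = 4789851066

Evaluate the triple product over i = 1..5, j = 1..4, k = 1..8. The factors are (2/1) · (3/2) · (4/3) · (5/4) · (6/5) · (7/6) · (8/7) · (9/8) · … (160 factors total). The numerators and denominators telescope so the product is an integer; carrying out the multiplication exactly gives PP(5, 4, 8) = 4789851066.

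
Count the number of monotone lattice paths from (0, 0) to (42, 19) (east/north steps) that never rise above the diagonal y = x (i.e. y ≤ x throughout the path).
Number of paths = 1657580519271600

By the reflection principle (André's argument), the number of monotone paths to (42, 19) with n ≤ m that never go above y = x is C(61, 42) − C(61, 43) = 2969831763694950 − 1312251244423350 = 1657580519271600.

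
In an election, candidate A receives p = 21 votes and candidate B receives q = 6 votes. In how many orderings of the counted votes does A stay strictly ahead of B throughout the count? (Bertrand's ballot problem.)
Strict-lead orderings = 164450

Total orderings of the 27 votes with 21 for A: C(27, 21) = 296010. By the Bertrand ballot formula (Cycle Lemma / reflection principle), the number of orderings in which A is strictly ahead of B throughout is (p − q)/(p + q) · C(p + q, p) = (21 − 6)/(21 + 6) · 296010 = 164450.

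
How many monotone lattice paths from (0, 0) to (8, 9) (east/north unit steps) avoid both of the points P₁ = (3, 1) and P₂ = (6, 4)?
Number of paths = 16432

Inclusion–exclusion. Total paths: C(17, 8) = 24310. Through P₁: C(4, 3)·C(13, 5) = 5148. Through P₂: C(10, 6)·C(7, 2) = 4410. Since P₁ is strictly southwest of P₂, a monotone path through both must visit P₁ then P₂; paths through both = C(4, 3)·C(6, 3)·C(7, 2) = 1680. Avoid both = 24310 − 5148 − 4410 + 1680 = 16432.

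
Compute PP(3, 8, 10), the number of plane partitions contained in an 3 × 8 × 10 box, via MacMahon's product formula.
PP(3, 8, 10) = 1028698128744

Evaluate the triple product over i = 1..3, j = 1..8, k = 1..10. The factors are (2/1) · (3/2) · (4/3) · (5/4) · (6/5) · (7/6) · (8/7) · (9/8) · … (240 factors total). The numerators and denominators telescope so the product is an integer; carrying out the multiplication exactly gives PP(3, 8, 10) = 1028698128744.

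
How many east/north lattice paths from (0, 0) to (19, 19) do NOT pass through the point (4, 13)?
Number of paths = 35216115480

Total paths from (0, 0) to (19, 19): C(38, 19) = 35345263800. Paths through (4, 13): (paths (0, 0) → (4, 13)) × (paths (4, 13) → (19, 19)) = C(17, 4) · C(21, 15) = 2380 · 54264 = 129148320. Avoidance count = 35345263800 − 129148320 = 35216115480.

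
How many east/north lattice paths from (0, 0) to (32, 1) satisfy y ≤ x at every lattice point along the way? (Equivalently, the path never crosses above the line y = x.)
Number of paths = 32

By the reflection principle (André's argument), the number of monotone paths to (32, 1) with n ≤ m that never go above y = x is C(33, 32) − C(33, 33) = 33 − 1 = 32.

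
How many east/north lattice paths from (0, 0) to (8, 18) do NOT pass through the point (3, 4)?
Number of paths = 1155295

Total paths from (0, 0) to (8, 18): C(26, 8) = 1562275. Paths through (3, 4): (paths (0, 0) → (3, 4)) × (paths (3, 4) → (8, 18)) = C(7, 3) · C(19, 5) = 35 · 11628 = 406980. Avoidance count = 1562275 − 406980 = 1155295.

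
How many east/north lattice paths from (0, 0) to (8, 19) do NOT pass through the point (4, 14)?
Number of paths = 1834515

Total paths from (0, 0) to (8, 19): C(27, 8) = 2220075. Paths through (4, 14): (paths (0, 0) → (4, 14)) × (paths (4, 14) → (8, 19)) = C(18, 4) · C(9, 4) = 3060 · 126 = 385560. Avoidance count = 2220075 − 385560 = 1834515.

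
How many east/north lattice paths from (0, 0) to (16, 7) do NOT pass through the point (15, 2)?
Number of paths = 244341

Total paths from (0, 0) to (16, 7): C(23, 16) = 245157. Paths through (15, 2): (paths (0, 0) → (15, 2)) × (paths (15, 2) → (16, 7)) = C(17, 15) · C(6, 1) = 136 · 6 = 816. Avoidance count = 245157 − 816 = 244341.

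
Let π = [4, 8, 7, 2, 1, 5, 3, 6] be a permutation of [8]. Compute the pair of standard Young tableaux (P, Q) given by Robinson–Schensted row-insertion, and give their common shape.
P = [1, 3, 6] / [2, 5] / [4, 7] / [8];  Q = [1, 2, 8] / [3, 6] / [4, 7] / [5];  common shape = (3, 2, 2, 1)

Row-insert the values π_1, π_2, … into P one at a time, bumping the leftmost entry strictly greater than the inserted value down to the next row. The recording tableau Q records, in position (i, j), the step at which that cell was added to P.
  Insert 4 (step 1): P = [4];  Q = [1]
  Insert 8 (step 2): P = [4, 8];  Q = [1, 2]
  Insert 7 (step 3): P = [4, 7] / [8];  Q = [1, 2] / [3]
  Insert 2 (step 4): P = [2, 7] / [4] / [8];  Q = [1, 2] / [3] / [4]
  Insert 1 (step 5): P = [1, 7] / [2] / [4] / [8];  Q = [1, 2] / [3] / [4] / [5]
  Insert 5 (step 6): P = [1, 5] / [2, 7] / [4] / [8];  Q = [1, 2] / [3, 6] / [4] / [5]
  Insert 3 (step 7): P = [1, 3] / [2, 5] / [4, 7] / [8];  Q = [1, 2] / [3, 6] / [4, 7] / [5]
  Insert 6 (step 8): P = [1, 3, 6] / [2, 5] / [4, 7] / [8];  Q = [1, 2, 8] / [3, 6] / [4, 7] / [5]
Final shape: (3, 2, 2, 1).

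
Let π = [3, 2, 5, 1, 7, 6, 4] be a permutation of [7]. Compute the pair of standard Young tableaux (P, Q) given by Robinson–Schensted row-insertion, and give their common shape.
P = [1, 4, 6] / [2, 5] / [3, 7];  Q = [1, 3, 5] / [2, 6] / [4, 7];  common shape = (3, 2, 2)

Row-insert the values π_1, π_2, … into P one at a time, bumping the leftmost entry strictly greater than the inserted value down to the next row. The recording tableau Q records, in position (i, j), the step at which that cell was added to P.
  Insert 3 (step 1): P = [3];  Q = [1]
  Insert 2 (step 2): P = [2] / [3];  Q = [1] / [2]
  Insert 5 (step 3): P = [2, 5] / [3];  Q = [1, 3] / [2]
  Insert 1 (step 4): P = [1, 5] / [2] / [3];  Q = [1, 3] / [2] / [4]
  Insert 7 (step 5): P = [1, 5, 7] / [2] / [3];  Q = [1, 3, 5] / [2] / [4]
  Insert 6 (step 6): P = [1, 5, 6] / [2, 7] / [3];  Q = [1, 3, 5] / [2, 6] / [4]
  Insert 4 (step 7): P = [1, 4, 6] / [2, 5] / [3, 7];  Q = [1, 3, 5] / [2, 6] / [4, 7]
Final shape: (3, 2, 2).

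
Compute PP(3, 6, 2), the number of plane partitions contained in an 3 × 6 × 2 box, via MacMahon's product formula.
PP(3, 6, 2) = 2520

Evaluate the triple product over i = 1..3, j = 1..6, k = 1..2. The factors are (2/1) · (3/2) · (3/2) · (4/3) · (4/3) · (5/4) · (5/4) · (6/5) · … (36 factors total). The numerators and denominators telescope so the product is an integer; carrying out the multiplication exactly gives PP(3, 6, 2) = 2520.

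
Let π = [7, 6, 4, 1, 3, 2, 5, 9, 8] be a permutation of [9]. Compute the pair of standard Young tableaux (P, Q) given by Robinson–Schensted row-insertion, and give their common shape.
P = [1, 2, 5, 8] / [3, 9] / [4] / [6] / [7];  Q = [1, 5, 7, 8] / [2, 9] / [3] / [4] / [6];  common shape = (4, 2, 1, 1, 1)

Row-insert the values π_1, π_2, … into P one at a time, bumping the leftmost entry strictly greater than the inserted value down to the next row. The recording tableau Q records, in position (i, j), the step at which that cell was added to P.
  Insert 7 (step 1): P = [7];  Q = [1]
  Insert 6 (step 2): P = [6] / [7];  Q = [1] / [2]
  Insert 4 (step 3): P = [4] / [6] / [7];  Q = [1] / [2] / [3]
  Insert 1 (step 4): P = [1] / [4] / [6] / [7];  Q = [1] / [2] / [3] / [4]
  Insert 3 (step 5): P = [1, 3] / [4] / [6] / [7];  Q = [1, 5] / [2] / [3] / [4]
  Insert 2 (step 6): P = [1, 2] / [3] / [4] / [6] / [7];  Q = [1, 5] / [2] / [3] / [4] / [6]
  Insert 5 (step 7): P = [1, 2, 5] / [3] / [4] / [6] / [7];  Q = [1, 5, 7] / [2] / [3] / [4] / [6]
  Insert 9 (step 8): P = [1, 2, 5, 9] / [3] / [4] / [6] / [7];  Q = [1, 5, 7, 8] / [2] / [3] / [4] / [6]
  Insert 8 (step 9): P = [1, 2, 5, 8] / [3, 9] / [4] / [6] / [7];  Q = [1, 5, 7, 8] / [2, 9] / [3] / [4] / [6]
Final shape: (4, 2, 1, 1, 1).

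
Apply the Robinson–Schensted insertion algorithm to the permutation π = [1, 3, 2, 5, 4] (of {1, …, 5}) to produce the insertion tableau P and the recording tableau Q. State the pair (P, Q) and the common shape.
P = [1, 2, 4] / [3, 5];  Q = [1, 2, 4] / [3, 5];  common shape = (3, 2)

Row-insert the values π_1, π_2, … into P one at a time, bumping the leftmost entry strictly greater than the inserted value down to the next row. The recording tableau Q records, in position (i, j), the step at which that cell was added to P.
  Insert 1 (step 1): P = [1];  Q = [1]
  Insert 3 (step 2): P = [1, 3];  Q = [1, 2]
  Insert 2 (step 3): P = [1, 2] / [3];  Q = [1, 2] / [3]
  Insert 5 (step 4): P = [1, 2, 5] / [3];  Q = [1, 2, 4] / [3]
  Insert 4 (step 5): P = [1, 2, 4] / [3, 5];  Q = [1, 2, 4] / [3, 5]
Final shape: (3, 2).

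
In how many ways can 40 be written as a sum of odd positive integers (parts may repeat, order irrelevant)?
p_odd(40) = 1113

Enumerate partitions using only odd parts via the recurrence o(n, m) = o(n, m−2) + o(n−m, m) over odd m, starting from the largest odd part ≤ n. This gives p_odd(40) = 1113. (Euler's theorem: equals the count of distinct-part partitions.)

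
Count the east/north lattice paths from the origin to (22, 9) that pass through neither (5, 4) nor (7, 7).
Number of paths = 16546599

Inclusion–exclusion. Total paths: C(31, 22) = 20160075. Through P₁: C(9, 5)·C(22, 17) = 3318084. Through P₂: C(14, 7)·C(17, 15) = 466752. Since P₁ is strictly southwest of P₂, a monotone path through both must visit P₁ then P₂; paths through both = C(9, 5)·C(5, 2)·C(17, 15) = 171360. Avoid both = 20160075 − 3318084 − 466752 + 171360 = 16546599.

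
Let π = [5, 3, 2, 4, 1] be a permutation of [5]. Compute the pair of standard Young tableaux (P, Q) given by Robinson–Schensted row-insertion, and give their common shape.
P = [1, 4] / [2] / [3] / [5];  Q = [1, 4] / [2] / [3] / [5];  common shape = (2, 1, 1, 1)

Row-insert the values π_1, π_2, … into P one at a time, bumping the leftmost entry strictly greater than the inserted value down to the next row. The recording tableau Q records, in position (i, j), the step at which that cell was added to P.
  Insert 5 (step 1): P = [5];  Q = [1]
  Insert 3 (step 2): P = [3] / [5];  Q = [1] / [2]
  Insert 2 (step 3): P = [2] / [3] / [5];  Q = [1] / [2] / [3]
  Insert 4 (step 4): P = [2, 4] / [3] / [5];  Q = [1, 4] / [2] / [3]
  Insert 1 (step 5): P = [1, 4] / [2] / [3] / [5];  Q = [1, 4] / [2] / [3] / [5]
Final shape: (2, 1, 1, 1).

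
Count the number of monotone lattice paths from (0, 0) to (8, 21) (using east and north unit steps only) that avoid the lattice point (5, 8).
Number of paths = 3571425

Total paths from (0, 0) to (8, 21): C(29, 8) = 4292145. Paths through (5, 8): (paths (0, 0) → (5, 8)) × (paths (5, 8) → (8, 21)) = C(13, 5) · C(16, 3) = 1287 · 560 = 720720. Avoidance count = 4292145 − 720720 = 3571425.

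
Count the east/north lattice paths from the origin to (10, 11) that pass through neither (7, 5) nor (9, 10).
Number of paths = 134696

Inclusion–exclusion. Total paths: C(21, 10) = 352716. Through P₁: C(12, 7)·C(9, 3) = 66528. Through P₂: C(19, 9)·C(2, 1) = 184756. Since P₁ is strictly southwest of P₂, a monotone path through both must visit P₁ then P₂; paths through both = C(12, 7)·C(7, 2)·C(2, 1) = 33264. Avoid both = 352716 − 66528 − 184756 + 33264 = 134696.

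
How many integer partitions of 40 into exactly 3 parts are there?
p(40, 3 parts) = 133

Partitions of n into exactly k parts are in bijection with partitions of n − k into at most k parts (subtract 1 from each part). So p(40, exactly 3) = p(37, parts ≤ 3). Computing via the recurrence p(m, j) = p(m, j−1) + p(m−j, j) gives 133.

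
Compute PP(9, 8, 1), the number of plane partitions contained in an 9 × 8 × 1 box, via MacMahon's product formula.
PP(9, 8, 1) = 24310

Evaluate the triple product over i = 1..9, j = 1..8, k = 1..1. The factors are (2/1) · (3/2) · (4/3) · (5/4) · (6/5) · (7/6) · (8/7) · (9/8) · … (72 factors total). The numerators and denominators telescope so the product is an integer; carrying out the multiplication exactly gives PP(9, 8, 1) = 24310.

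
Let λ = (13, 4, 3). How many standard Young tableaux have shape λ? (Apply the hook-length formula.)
# SYT of shape (13, 4, 3) = 620160

Hook-length formula: f^λ = n! / Π hook(c), product over all cells c of the Young diagram. For λ = (13, 4, 3), n = 20 boxes. Hook lengths by row (left-to-right, top-to-bottom): [15, 14, 13, 11, 9, 8, 7, 6, 5, 4, 3, 2, 1]; [5, 4, 3, 1]; [3, 2, 1]. Product of hooks = 3923023104000. So f^λ = 20! / 3923023104000 = 2432902008176640000 / 3923023104000 = 620160.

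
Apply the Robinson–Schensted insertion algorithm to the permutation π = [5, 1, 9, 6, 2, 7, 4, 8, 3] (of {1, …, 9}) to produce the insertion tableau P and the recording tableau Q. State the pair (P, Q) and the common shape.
P = [1, 2, 3, 8] / [4, 6, 7] / [5] / [9];  Q = [1, 3, 6, 8] / [2, 4, 7] / [5] / [9];  common shape = (4, 3, 1, 1)

Row-insert the values π_1, π_2, … into P one at a time, bumping the leftmost entry strictly greater than the inserted value down to the next row. The recording tableau Q records, in position (i, j), the step at which that cell was added to P.
  Insert 5 (step 1): P = [5];  Q = [1]
  Insert 1 (step 2): P = [1] / [5];  Q = [1] / [2]
  Insert 9 (step 3): P = [1, 9] / [5];  Q = [1, 3] / [2]
  Insert 6 (step 4): P = [1, 6] / [5, 9];  Q = [1, 3] / [2, 4]
  Insert 2 (step 5): P = [1, 2] / [5, 6] / [9];  Q = [1, 3] / [2, 4] / [5]
  Insert 7 (step 6): P = [1, 2, 7] / [5, 6] / [9];  Q = [1, 3, 6] / [2, 4] / [5]
  Insert 4 (step 7): P = [1, 2, 4] / [5, 6, 7] / [9];  Q = [1, 3, 6] / [2, 4, 7] / [5]
  Insert 8 (step 8): P = [1, 2, 4, 8] / [5, 6, 7] / [9];  Q = [1, 3, 6, 8] / [2, 4, 7] / [5]
  Insert 3 (step 9): P = [1, 2, 3, 8] / [4, 6, 7] / [5] / [9];  Q = [1, 3, 6, 8] / [2, 4, 7] / [5] / [9]
Final shape: (4, 3, 1, 1).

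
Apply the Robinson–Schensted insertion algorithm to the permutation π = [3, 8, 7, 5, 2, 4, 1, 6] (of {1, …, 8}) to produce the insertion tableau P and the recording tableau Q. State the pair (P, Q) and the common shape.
P = [1, 4, 6] / [2, 5] / [3] / [7] / [8];  Q = [1, 2, 8] / [3, 6] / [4] / [5] / [7];  common shape = (3, 2, 1, 1, 1)

Row-insert the values π_1, π_2, … into P one at a time, bumping the leftmost entry strictly greater than the inserted value down to the next row. The recording tableau Q records, in position (i, j), the step at which that cell was added to P.
  Insert 3 (step 1): P = [3];  Q = [1]
  Insert 8 (step 2): P = [3, 8];  Q = [1, 2]
  Insert 7 (step 3): P = [3, 7] / [8];  Q = [1, 2] / [3]
  Insert 5 (step 4): P = [3, 5] / [7] / [8];  Q = [1, 2] / [3] / [4]
  Insert 2 (step 5): P = [2, 5] / [3] / [7] / [8];  Q = [1, 2] / [3] / [4] / [5]
  Insert 4 (step 6): P = [2, 4] / [3, 5] / [7] / [8];  Q = [1, 2] / [3, 6] / [4] / [5]
  Insert 1 (step 7): P = [1, 4] / [2, 5] / [3] / [7] / [8];  Q = [1, 2] / [3, 6] / [4] / [5] / [7]
  Insert 6 (step 8): P = [1, 4, 6] / [2, 5] / [3] / [7] / [8];  Q = [1, 2, 8] / [3, 6] / [4] / [5] / [7]
Final shape: (3, 2, 1, 1, 1).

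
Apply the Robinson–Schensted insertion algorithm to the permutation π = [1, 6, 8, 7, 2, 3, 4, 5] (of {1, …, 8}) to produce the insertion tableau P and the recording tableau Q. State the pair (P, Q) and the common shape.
P = [1, 2, 3, 4, 5] / [6, 7] / [8];  Q = [1, 2, 3, 7, 8] / [4, 6] / [5];  common shape = (5, 2, 1)

Row-insert the values π_1, π_2, … into P one at a time, bumping the leftmost entry strictly greater than the inserted value down to the next row. The recording tableau Q records, in position (i, j), the step at which that cell was added to P.
  Insert 1 (step 1): P = [1];  Q = [1]
  Insert 6 (step 2): P = [1, 6];  Q = [1, 2]
  Insert 8 (step 3): P = [1, 6, 8];  Q = [1, 2, 3]
  Insert 7 (step 4): P = [1, 6, 7] / [8];  Q = [1, 2, 3] / [4]
  Insert 2 (step 5): P = [1, 2, 7] / [6] / [8];  Q = [1, 2, 3] / [4] / [5]
  Insert 3 (step 6): P = [1, 2, 3] / [6, 7] / [8];  Q = [1, 2, 3] / [4, 6] / [5]
  Insert 4 (step 7): P = [1, 2, 3, 4] / [6, 7] / [8];  Q = [1, 2, 3, 7] / [4, 6] / [5]
  Insert 5 (step 8): P = [1, 2, 3, 4, 5] / [6, 7] / [8];  Q = [1, 2, 3, 7, 8] / [4, 6] / [5]
Final shape: (5, 2, 1).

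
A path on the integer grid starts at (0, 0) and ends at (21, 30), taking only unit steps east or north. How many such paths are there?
Number of paths = 114456658306760

A monotone lattice path from (0, 0) to (21, 30) consists of 21 east steps and 30 north steps in some order, so it is determined by which 21 of the 51 steps are east. The count is C(51, 21) = 114456658306760.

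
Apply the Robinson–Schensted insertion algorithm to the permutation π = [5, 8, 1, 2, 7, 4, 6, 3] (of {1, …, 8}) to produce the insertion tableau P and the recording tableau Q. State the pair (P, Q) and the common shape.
P = [1, 2, 3, 6] / [4, 7] / [5] / [8];  Q = [1, 2, 5, 7] / [3, 4] / [6] / [8];  common shape = (4, 2, 1, 1)

Row-insert the values π_1, π_2, … into P one at a time, bumping the leftmost entry strictly greater than the inserted value down to the next row. The recording tableau Q records, in position (i, j), the step at which that cell was added to P.
  Insert 5 (step 1): P = [5];  Q = [1]
  Insert 8 (step 2): P = [5, 8];  Q = [1, 2]
  Insert 1 (step 3): P = [1, 8] / [5];  Q = [1, 2] / [3]
  Insert 2 (step 4): P = [1, 2] / [5, 8];  Q = [1, 2] / [3, 4]
  Insert 7 (step 5): P = [1, 2, 7] / [5, 8];  Q = [1, 2, 5] / [3, 4]
  Insert 4 (step 6): P = [1, 2, 4] / [5, 7] / [8];  Q = [1, 2, 5] / [3, 4] / [6]
  Insert 6 (step 7): P = [1, 2, 4, 6] / [5, 7] / [8];  Q = [1, 2, 5, 7] / [3, 4] / [6]
  Insert 3 (step 8): P = [1, 2, 3, 6] / [4, 7] / [5] / [8];  Q = [1, 2, 5, 7] / [3, 4] / [6] / [8]
Final shape: (4, 2, 1, 1).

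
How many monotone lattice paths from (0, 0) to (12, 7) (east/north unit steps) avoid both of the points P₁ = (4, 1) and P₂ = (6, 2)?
Number of paths = 29367

Inclusion–exclusion. Total paths: C(19, 12) = 50388. Through P₁: C(5, 4)·C(14, 8) = 15015. Through P₂: C(8, 6)·C(11, 6) = 12936. Since P₁ is strictly southwest of P₂, a monotone path through both must visit P₁ then P₂; paths through both = C(5, 4)·C(3, 2)·C(11, 6) = 6930. Avoid both = 50388 − 15015 − 12936 + 6930 = 29367.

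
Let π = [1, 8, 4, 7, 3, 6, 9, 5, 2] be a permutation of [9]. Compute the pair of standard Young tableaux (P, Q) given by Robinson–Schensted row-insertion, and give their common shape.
P = [1, 2, 5, 9] / [3, 6] / [4] / [7] / [8];  Q = [1, 2, 4, 7] / [3, 6] / [5] / [8] / [9];  common shape = (4, 2, 1, 1, 1)

Row-insert the values π_1, π_2, … into P one at a time, bumping the leftmost entry strictly greater than the inserted value down to the next row. The recording tableau Q records, in position (i, j), the step at which that cell was added to P.
  Insert 1 (step 1): P = [1];  Q = [1]
  Insert 8 (step 2): P = [1, 8];  Q = [1, 2]
  Insert 4 (step 3): P = [1, 4] / [8];  Q = [1, 2] / [3]
  Insert 7 (step 4): P = [1, 4, 7] / [8];  Q = [1, 2, 4] / [3]
  Insert 3 (step 5): P = [1, 3, 7] / [4] / [8];  Q = [1, 2, 4] / [3] / [5]
  Insert 6 (step 6): P = [1, 3, 6] / [4, 7] / [8];  Q = [1, 2, 4] / [3, 6] / [5]
  Insert 9 (step 7): P = [1, 3, 6, 9] / [4, 7] / [8];  Q = [1, 2, 4, 7] / [3, 6] / [5]
  Insert 5 (step 8): P = [1, 3, 5, 9] / [4, 6] / [7] / [8];  Q = [1, 2, 4, 7] / [3, 6] / [5] / [8]
  Insert 2 (step 9): P = [1, 2, 5, 9] / [3, 6] / [4] / [7] / [8];  Q = [1, 2, 4, 7] / [3, 6] / [5] / [8] / [9]
Final shape: (4, 2, 1, 1, 1).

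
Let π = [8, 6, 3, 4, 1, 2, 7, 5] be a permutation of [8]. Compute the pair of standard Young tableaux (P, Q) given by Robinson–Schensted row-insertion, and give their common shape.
P = [1, 2, 5] / [3, 4, 7] / [6] / [8];  Q = [1, 4, 7] / [2, 6, 8] / [3] / [5];  common shape = (3, 3, 1, 1)

Row-insert the values π_1, π_2, … into P one at a time, bumping the leftmost entry strictly greater than the inserted value down to the next row. The recording tableau Q records, in position (i, j), the step at which that cell was added to P.
  Insert 8 (step 1): P = [8];  Q = [1]
  Insert 6 (step 2): P = [6] / [8];  Q = [1] / [2]
  Insert 3 (step 3): P = [3] / [6] / [8];  Q = [1] / [2] / [3]
  Insert 4 (step 4): P = [3, 4] / [6] / [8];  Q = [1, 4] / [2] / [3]
  Insert 1 (step 5): P = [1, 4] / [3] / [6] / [8];  Q = [1, 4] / [2] / [3] / [5]
  Insert 2 (step 6): P = [1, 2] / [3, 4] / [6] / [8];  Q = [1, 4] / [2, 6] / [3] / [5]
  Insert 7 (step 7): P = [1, 2, 7] / [3, 4] / [6] / [8];  Q = [1, 4, 7] / [2, 6] / [3] / [5]
  Insert 5 (step 8): P = [1, 2, 5] / [3, 4, 7] / [6] / [8];  Q = [1, 4, 7] / [2, 6, 8] / [3] / [5]
Final shape: (3, 3, 1, 1).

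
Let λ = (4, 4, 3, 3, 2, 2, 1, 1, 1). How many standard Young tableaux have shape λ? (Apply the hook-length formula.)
# SYT of shape (4, 4, 3, 3, 2, 2, 1, 1, 1) = 166658310

Hook-length formula: f^λ = n! / Π hook(c), product over all cells c of the Young diagram. For λ = (4, 4, 3, 3, 2, 2, 1, 1, 1), n = 21 boxes. Hook lengths by row (left-to-right, top-to-bottom): [12, 8, 5, 2]; [11, 7, 4, 1]; [9, 5, 2]; [8, 4, 1]; [6, 2]; [5, 1]; [3]; [2]; [1]. Product of hooks = 306561024000. So f^λ = 21! / 306561024000 = 51090942171709440000 / 306561024000 = 166658310.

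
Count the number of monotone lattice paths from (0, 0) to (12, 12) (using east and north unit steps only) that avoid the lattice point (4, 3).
Number of paths = 1853306

Total paths from (0, 0) to (12, 12): C(24, 12) = 2704156. Paths through (4, 3): (paths (0, 0) → (4, 3)) × (paths (4, 3) → (12, 12)) = C(7, 4) · C(17, 8) = 35 · 24310 = 850850. Avoidance count = 2704156 − 850850 = 1853306.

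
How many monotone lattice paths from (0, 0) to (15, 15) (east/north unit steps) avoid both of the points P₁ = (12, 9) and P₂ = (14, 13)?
Number of paths = 83479350

Inclusion–exclusion. Total paths: C(30, 15) = 155117520. Through P₁: C(21, 12)·C(9, 3) = 24690120. Through P₂: C(27, 14)·C(3, 1) = 60174900. Since P₁ is strictly southwest of P₂, a monotone path through both must visit P₁ then P₂; paths through both = C(21, 12)·C(6, 2)·C(3, 1) = 13226850. Avoid both = 155117520 − 24690120 − 60174900 + 13226850 = 83479350.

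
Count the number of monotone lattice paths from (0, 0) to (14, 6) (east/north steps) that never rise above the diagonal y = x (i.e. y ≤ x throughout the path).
Number of paths = 23256

By the reflection principle (André's argument), the number of monotone paths to (14, 6) with n ≤ m that never go above y = x is C(20, 14) − C(20, 15) = 38760 − 15504 = 23256.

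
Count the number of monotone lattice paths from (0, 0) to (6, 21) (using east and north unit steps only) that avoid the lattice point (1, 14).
Number of paths = 284130

Total paths from (0, 0) to (6, 21): C(27, 6) = 296010. Paths through (1, 14): (paths (0, 0) → (1, 14)) × (paths (1, 14) → (6, 21)) = C(15, 1) · C(12, 5) = 15 · 792 = 11880. Avoidance count = 296010 − 11880 = 284130.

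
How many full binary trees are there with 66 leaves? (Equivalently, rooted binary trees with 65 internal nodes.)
C_65 = 1440418573150919668872489894243865350

These full binary trees are counted by the Catalan number C_n = (1/(n + 1)) · C(2n, n). For n = 65: C_65 = (1/66) · C(130, 65) = 95067625827960698145584333020095113100/66 = 1440418573150919668872489894243865350.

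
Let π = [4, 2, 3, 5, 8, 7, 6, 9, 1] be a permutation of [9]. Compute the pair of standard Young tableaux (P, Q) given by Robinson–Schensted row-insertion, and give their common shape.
P = [1, 3, 5, 6, 9] / [2, 7] / [4] / [8];  Q = [1, 3, 4, 5, 8] / [2, 6] / [7] / [9];  common shape = (5, 2, 1, 1)

Row-insert the values π_1, π_2, … into P one at a time, bumping the leftmost entry strictly greater than the inserted value down to the next row. The recording tableau Q records, in position (i, j), the step at which that cell was added to P.
  Insert 4 (step 1): P = [4];  Q = [1]
  Insert 2 (step 2): P = [2] / [4];  Q = [1] / [2]
  Insert 3 (step 3): P = [2, 3] / [4];  Q = [1, 3] / [2]
  Insert 5 (step 4): P = [2, 3, 5] / [4];  Q = [1, 3, 4] / [2]
  Insert 8 (step 5): P = [2, 3, 5, 8] / [4];  Q = [1, 3, 4, 5] / [2]
  Insert 7 (step 6): P = [2, 3, 5, 7] / [4, 8];  Q = [1, 3, 4, 5] / [2, 6]
  Insert 6 (step 7): P = [2, 3, 5, 6] / [4, 7] / [8];  Q = [1, 3, 4, 5] / [2, 6] / [7]
  Insert 9 (step 8): P = [2, 3, 5, 6, 9] / [4, 7] / [8];  Q = [1, 3, 4, 5, 8] / [2, 6] / [7]
  Insert 1 (step 9): P = [1, 3, 5, 6, 9] / [2, 7] / [4] / [8];  Q = [1, 3, 4, 5, 8] / [2, 6] / [7] / [9]
Final shape: (5, 2, 1, 1).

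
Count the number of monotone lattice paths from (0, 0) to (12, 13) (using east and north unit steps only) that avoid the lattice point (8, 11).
Number of paths = 4066570

Total paths from (0, 0) to (12, 13): C(25, 12) = 5200300. Paths through (8, 11): (paths (0, 0) → (8, 11)) × (paths (8, 11) → (12, 13)) = C(19, 8) · C(6, 4) = 75582 · 15 = 1133730. Avoidance count = 5200300 − 1133730 = 4066570.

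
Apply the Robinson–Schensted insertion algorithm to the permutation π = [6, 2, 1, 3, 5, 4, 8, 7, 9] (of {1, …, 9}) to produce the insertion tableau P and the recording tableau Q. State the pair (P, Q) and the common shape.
P = [1, 3, 4, 7, 9] / [2, 5, 8] / [6];  Q = [1, 4, 5, 7, 9] / [2, 6, 8] / [3];  common shape = (5, 3, 1)

Row-insert the values π_1, π_2, … into P one at a time, bumping the leftmost entry strictly greater than the inserted value down to the next row. The recording tableau Q records, in position (i, j), the step at which that cell was added to P.
  Insert 6 (step 1): P = [6];  Q = [1]
  Insert 2 (step 2): P = [2] / [6];  Q = [1] / [2]
  Insert 1 (step 3): P = [1] / [2] / [6];  Q = [1] / [2] / [3]
  Insert 3 (step 4): P = [1, 3] / [2] / [6];  Q = [1, 4] / [2] / [3]
  Insert 5 (step 5): P = [1, 3, 5] / [2] / [6];  Q = [1, 4, 5] / [2] / [3]
  Insert 4 (step 6): P = [1, 3, 4] / [2, 5] / [6];  Q = [1, 4, 5] / [2, 6] / [3]
  Insert 8 (step 7): P = [1, 3, 4, 8] / [2, 5] / [6];  Q = [1, 4, 5, 7] / [2, 6] / [3]
  Insert 7 (step 8): P = [1, 3, 4, 7] / [2, 5, 8] / [6];  Q = [1, 4, 5, 7] / [2, 6, 8] / [3]
  Insert 9 (step 9): P = [1, 3, 4, 7, 9] / [2, 5, 8] / [6];  Q = [1, 4, 5, 7, 9] / [2, 6, 8] / [3]
Final shape: (5, 3, 1).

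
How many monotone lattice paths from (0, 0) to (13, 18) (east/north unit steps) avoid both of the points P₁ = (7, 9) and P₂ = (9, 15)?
Number of paths = 114444435

Inclusion–exclusion. Total paths: C(31, 13) = 206253075. Through P₁: C(16, 7)·C(15, 6) = 57257200. Through P₂: C(24, 9)·C(7, 4) = 45762640. Since P₁ is strictly southwest of P₂, a monotone path through both must visit P₁ then P₂; paths through both = C(16, 7)·C(8, 2)·C(7, 4) = 11211200. Avoid both = 206253075 − 57257200 − 45762640 + 11211200 = 114444435.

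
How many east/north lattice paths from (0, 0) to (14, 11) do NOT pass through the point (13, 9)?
Number of paths = 2965140

Total paths from (0, 0) to (14, 11): C(25, 14) = 4457400. Paths through (13, 9): (paths (0, 0) → (13, 9)) × (paths (13, 9) → (14, 11)) = C(22, 13) · C(3, 1) = 497420 · 3 = 1492260. Avoidance count = 4457400 − 1492260 = 2965140.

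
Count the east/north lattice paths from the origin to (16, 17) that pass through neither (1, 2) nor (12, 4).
Number of paths = 697675870

Inclusion–exclusion. Total paths: C(33, 16) = 1166803110. Through P₁: C(3, 1)·C(30, 15) = 465352560. Through P₂: C(16, 12)·C(17, 4) = 4331600. Since P₁ is strictly southwest of P₂, a monotone path through both must visit P₁ then P₂; paths through both = C(3, 1)·C(13, 11)·C(17, 4) = 556920. Avoid both = 1166803110 − 465352560 − 4331600 + 556920 = 697675870.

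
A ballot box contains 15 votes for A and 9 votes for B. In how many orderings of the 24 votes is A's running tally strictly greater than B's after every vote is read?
Strict-lead orderings = 326876

Total orderings of the 24 votes with 15 for A: C(24, 15) = 1307504. By the Bertrand ballot formula (Cycle Lemma / reflection principle), the number of orderings in which A is strictly ahead of B throughout is (p − q)/(p + q) · C(p + q, p) = (15 − 9)/(15 + 9) · 1307504 = 326876.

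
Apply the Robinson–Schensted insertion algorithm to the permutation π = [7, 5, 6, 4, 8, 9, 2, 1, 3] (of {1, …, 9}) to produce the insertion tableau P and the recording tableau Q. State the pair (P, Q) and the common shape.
P = [1, 3, 8, 9] / [2, 6] / [4] / [5] / [7];  Q = [1, 3, 5, 6] / [2, 9] / [4] / [7] / [8];  common shape = (4, 2, 1, 1, 1)

Row-insert the values π_1, π_2, … into P one at a time, bumping the leftmost entry strictly greater than the inserted value down to the next row. The recording tableau Q records, in position (i, j), the step at which that cell was added to P.
  Insert 7 (step 1): P = [7];  Q = [1]
  Insert 5 (step 2): P = [5] / [7];  Q = [1] / [2]
  Insert 6 (step 3): P = [5, 6] / [7];  Q = [1, 3] / [2]
  Insert 4 (step 4): P = [4, 6] / [5] / [7];  Q = [1, 3] / [2] / [4]
  Insert 8 (step 5): P = [4, 6, 8] / [5] / [7];  Q = [1, 3, 5] / [2] / [4]
  Insert 9 (step 6): P = [4, 6, 8, 9] / [5] / [7];  Q = [1, 3, 5, 6] / [2] / [4]
  Insert 2 (step 7): P = [2, 6, 8, 9] / [4] / [5] / [7];  Q = [1, 3, 5, 6] / [2] / [4] / [7]
  Insert 1 (step 8): P = [1, 6, 8, 9] / [2] / [4] / [5] / [7];  Q = [1, 3, 5, 6] / [2] / [4] / [7] / [8]
  Insert 3 (step 9): P = [1, 3, 8, 9] / [2, 6] / [4] / [5] / [7];  Q = [1, 3, 5, 6] / [2, 9] / [4] / [7] / [8]
Final shape: (4, 2, 1, 1, 1).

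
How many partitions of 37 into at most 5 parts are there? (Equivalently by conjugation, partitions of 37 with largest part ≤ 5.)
p(37, parts ≤ 5) = 1342

Use the recurrence p(n, m) = p(n, m−1) + p(n−m, m): either the largest part is < m (count p(n, m−1)) or the largest part is exactly m (remove one copy of m, count p(n−m, m)). With p(0, ·) = 1 this gives p(37, parts ≤ 5) = 1342. (By conjugating Young diagrams, this also counts partitions of 37 into at most 5 parts.)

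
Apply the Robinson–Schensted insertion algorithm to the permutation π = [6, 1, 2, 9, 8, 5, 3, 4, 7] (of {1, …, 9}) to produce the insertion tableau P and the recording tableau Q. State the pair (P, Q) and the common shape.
P = [1, 2, 3, 4, 7] / [5, 8] / [6] / [9];  Q = [1, 3, 4, 8, 9] / [2, 5] / [6] / [7];  common shape = (5, 2, 1, 1)

Row-insert the values π_1, π_2, … into P one at a time, bumping the leftmost entry strictly greater than the inserted value down to the next row. The recording tableau Q records, in position (i, j), the step at which that cell was added to P.
  Insert 6 (step 1): P = [6];  Q = [1]
  Insert 1 (step 2): P = [1] / [6];  Q = [1] / [2]
  Insert 2 (step 3): P = [1, 2] / [6];  Q = [1, 3] / [2]
  Insert 9 (step 4): P = [1, 2, 9] / [6];  Q = [1, 3, 4] / [2]
  Insert 8 (step 5): P = [1, 2, 8] / [6, 9];  Q = [1, 3, 4] / [2, 5]
  Insert 5 (step 6): P = [1, 2, 5] / [6, 8] / [9];  Q = [1, 3, 4] / [2, 5] / [6]
  Insert 3 (step 7): P = [1, 2, 3] / [5, 8] / [6] / [9];  Q = [1, 3, 4] / [2, 5] / [6] / [7]
  Insert 4 (step 8): P = [1, 2, 3, 4] / [5, 8] / [6] / [9];  Q = [1, 3, 4, 8] / [2, 5] / [6] / [7]
  Insert 7 (step 9): P = [1, 2, 3, 4, 7] / [5, 8] / [6] / [9];  Q = [1, 3, 4, 8, 9] / [2, 5] / [6] / [7]
Final shape: (5, 2, 1, 1).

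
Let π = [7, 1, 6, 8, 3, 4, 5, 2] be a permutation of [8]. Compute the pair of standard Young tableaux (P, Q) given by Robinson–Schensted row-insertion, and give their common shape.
P = [1, 2, 4, 5] / [3, 8] / [6] / [7];  Q = [1, 3, 4, 7] / [2, 6] / [5] / [8];  common shape = (4, 2, 1, 1)

Row-insert the values π_1, π_2, … into P one at a time, bumping the leftmost entry strictly greater than the inserted value down to the next row. The recording tableau Q records, in position (i, j), the step at which that cell was added to P.
  Insert 7 (step 1): P = [7];  Q = [1]
  Insert 1 (step 2): P = [1] / [7];  Q = [1] / [2]
  Insert 6 (step 3): P = [1, 6] / [7];  Q = [1, 3] / [2]
  Insert 8 (step 4): P = [1, 6, 8] / [7];  Q = [1, 3, 4] / [2]
  Insert 3 (step 5): P = [1, 3, 8] / [6] / [7];  Q = [1, 3, 4] / [2] / [5]
  Insert 4 (step 6): P = [1, 3, 4] / [6, 8] / [7];  Q = [1, 3, 4] / [2, 6] / [5]
  Insert 5 (step 7): P = [1, 3, 4, 5] / [6, 8] / [7];  Q = [1, 3, 4, 7] / [2, 6] / [5]
  Insert 2 (step 8): P = [1, 2, 4, 5] / [3, 8] / [6] / [7];  Q = [1, 3, 4, 7] / [2, 6] / [5] / [8]
Final shape: (4, 2, 1, 1).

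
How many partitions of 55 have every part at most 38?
p(55, parts ≤ 38) = 450361

Use the recurrence p(n, m) = p(n, m−1) + p(n−m, m): either the largest part is < m (count p(n, m−1)) or the largest part is exactly m (remove one copy of m, count p(n−m, m)). With p(0, ·) = 1 this gives p(55, parts ≤ 38) = 450361. (By conjugating Young diagrams, this also counts partitions of 55 into at most 38 parts.)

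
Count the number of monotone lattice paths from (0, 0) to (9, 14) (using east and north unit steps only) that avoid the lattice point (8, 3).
Number of paths = 815210

Total paths from (0, 0) to (9, 14): C(23, 9) = 817190. Paths through (8, 3): (paths (0, 0) → (8, 3)) × (paths (8, 3) → (9, 14)) = C(11, 8) · C(12, 1) = 165 · 12 = 1980. Avoidance count = 817190 − 1980 = 815210.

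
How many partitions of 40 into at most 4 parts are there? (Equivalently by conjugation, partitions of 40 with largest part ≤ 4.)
p(40, parts ≤ 4) = 632

Use the recurrence p(n, m) = p(n, m−1) + p(n−m, m): either the largest part is < m (count p(n, m−1)) or the largest part is exactly m (remove one copy of m, count p(n−m, m)). With p(0, ·) = 1 this gives p(40, parts ≤ 4) = 632. (By conjugating Young diagrams, this also counts partitions of 40 into at most 4 parts.)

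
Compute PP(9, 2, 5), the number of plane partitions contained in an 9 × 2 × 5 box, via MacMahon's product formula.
PP(9, 2, 5) = 1002001

Evaluate the triple product over i = 1..9, j = 1..2, k = 1..5. The factors are (2/1) · (3/2) · (4/3) · (5/4) · (6/5) · (3/2) · (4/3) · (5/4) · … (90 factors total). The numerators and denominators telescope so the product is an integer; carrying out the multiplication exactly gives PP(9, 2, 5) = 1002001.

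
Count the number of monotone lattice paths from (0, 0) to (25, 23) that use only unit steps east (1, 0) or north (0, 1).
Number of paths = 30957699535776

A monotone lattice path from (0, 0) to (25, 23) consists of 25 east steps and 23 north steps in some order, so it is determined by which 25 of the 48 steps are east. The count is C(48, 25) = 30957699535776.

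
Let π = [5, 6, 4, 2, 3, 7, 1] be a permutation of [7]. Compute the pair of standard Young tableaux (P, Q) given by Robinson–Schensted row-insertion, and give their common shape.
P = [1, 3, 7] / [2, 6] / [4] / [5];  Q = [1, 2, 6] / [3, 5] / [4] / [7];  common shape = (3, 2, 1, 1)

Row-insert the values π_1, π_2, … into P one at a time, bumping the leftmost entry strictly greater than the inserted value down to the next row. The recording tableau Q records, in position (i, j), the step at which that cell was added to P.
  Insert 5 (step 1): P = [5];  Q = [1]
  Insert 6 (step 2): P = [5, 6];  Q = [1, 2]
  Insert 4 (step 3): P = [4, 6] / [5];  Q = [1, 2] / [3]
  Insert 2 (step 4): P = [2, 6] / [4] / [5];  Q = [1, 2] / [3] / [4]
  Insert 3 (step 5): P = [2, 3] / [4, 6] / [5];  Q = [1, 2] / [3, 5] / [4]
  Insert 7 (step 6): P = [2, 3, 7] / [4, 6] / [5];  Q = [1, 2, 6] / [3, 5] / [4]
  Insert 1 (step 7): P = [1, 3, 7] / [2, 6] / [4] / [5];  Q = [1, 2, 6] / [3, 5] / [4] / [7]
Final shape: (3, 2, 1, 1).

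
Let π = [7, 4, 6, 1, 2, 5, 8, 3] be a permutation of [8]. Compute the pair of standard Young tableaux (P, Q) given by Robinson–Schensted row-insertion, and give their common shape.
P = [1, 2, 3, 8] / [4, 5] / [6] / [7];  Q = [1, 3, 6, 7] / [2, 5] / [4] / [8];  common shape = (4, 2, 1, 1)

Row-insert the values π_1, π_2, … into P one at a time, bumping the leftmost entry strictly greater than the inserted value down to the next row. The recording tableau Q records, in position (i, j), the step at which that cell was added to P.
  Insert 7 (step 1): P = [7];  Q = [1]
  Insert 4 (step 2): P = [4] / [7];  Q = [1] / [2]
  Insert 6 (step 3): P = [4, 6] / [7];  Q = [1, 3] / [2]
  Insert 1 (step 4): P = [1, 6] / [4] / [7];  Q = [1, 3] / [2] / [4]
  Insert 2 (step 5): P = [1, 2] / [4, 6] / [7];  Q = [1, 3] / [2, 5] / [4]
  Insert 5 (step 6): P = [1, 2, 5] / [4, 6] / [7];  Q = [1, 3, 6] / [2, 5] / [4]
  Insert 8 (step 7): P = [1, 2, 5, 8] / [4, 6] / [7];  Q = [1, 3, 6, 7] / [2, 5] / [4]
  Insert 3 (step 8): P = [1, 2, 3, 8] / [4, 5] / [6] / [7];  Q = [1, 3, 6, 7] / [2, 5] / [4] / [8]
Final shape: (4, 2, 1, 1).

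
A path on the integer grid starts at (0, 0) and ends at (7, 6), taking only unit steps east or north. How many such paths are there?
Number of paths = 1716

A monotone lattice path from (0, 0) to (7, 6) consists of 7 east steps and 6 north steps in some order, so it is determined by which 7 of the 13 steps are east. The count is C(13, 7) = 1716.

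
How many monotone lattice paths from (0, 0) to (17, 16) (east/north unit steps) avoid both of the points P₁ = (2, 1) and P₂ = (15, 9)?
Number of paths = 676357326

Inclusion–exclusion. Total paths: C(33, 17) = 1166803110. Through P₁: C(3, 2)·C(30, 15) = 465352560. Through P₂: C(24, 15)·C(9, 2) = 47070144. Since P₁ is strictly southwest of P₂, a monotone path through both must visit P₁ then P₂; paths through both = C(3, 2)·C(21, 13)·C(9, 2) = 21976920. Avoid both = 1166803110 − 465352560 − 47070144 + 21976920 = 676357326.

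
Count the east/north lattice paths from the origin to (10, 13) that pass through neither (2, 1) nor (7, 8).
Number of paths = 538852

Inclusion–exclusion. Total paths: C(23, 10) = 1144066. Through P₁: C(3, 2)·C(20, 8) = 377910. Through P₂: C(15, 7)·C(8, 3) = 360360. Since P₁ is strictly southwest of P₂, a monotone path through both must visit P₁ then P₂; paths through both = C(3, 2)·C(12, 5)·C(8, 3) = 133056. Avoid both = 1144066 − 377910 − 360360 + 133056 = 538852.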